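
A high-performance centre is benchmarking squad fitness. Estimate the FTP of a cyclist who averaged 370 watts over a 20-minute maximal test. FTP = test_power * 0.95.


FTP = 370 * 0.95 = 351.5 W

351.5 W


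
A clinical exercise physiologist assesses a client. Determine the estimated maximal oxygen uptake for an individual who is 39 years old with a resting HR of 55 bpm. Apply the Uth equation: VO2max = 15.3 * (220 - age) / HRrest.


HRmax = 220 - 39 = 181
VO2max = 15.3 * (181 / 55)
= 15.3 * 3.2909
= 50.35 mL/kg/min

50.35 mL/kg/min


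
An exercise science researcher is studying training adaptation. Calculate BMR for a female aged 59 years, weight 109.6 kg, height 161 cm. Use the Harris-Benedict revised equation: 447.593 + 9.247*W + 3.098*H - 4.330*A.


Substituting values:
W term = 9.247 * 109.6 = 1013.4712
H term = 3.098 * 161 = 498.778
A term = 4.330 * 59 = 255.47
BMR = 1704.37 kcal/day

1704.37 kcal/day


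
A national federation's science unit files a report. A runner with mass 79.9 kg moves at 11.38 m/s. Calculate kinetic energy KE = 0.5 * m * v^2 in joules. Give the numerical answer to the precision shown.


v^2 = 11.38^2 = 129.5044
KE = 0.5 * 79.9 * 129.5044
= 5173.7 J

5173.7 J


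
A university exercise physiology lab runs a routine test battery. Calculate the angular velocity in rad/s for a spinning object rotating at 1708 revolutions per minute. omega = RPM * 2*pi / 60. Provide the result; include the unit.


omega = RPM * 2*pi / 60
= 1708 * 6.28318531 / 60
= 178.861 rad/s

178.861 rad/s


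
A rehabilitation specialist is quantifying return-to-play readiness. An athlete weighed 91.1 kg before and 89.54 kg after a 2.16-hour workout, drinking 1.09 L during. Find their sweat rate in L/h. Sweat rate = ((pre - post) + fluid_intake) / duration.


Body mass change = 1.56 kg
Total sweat loss = 1.56 + 1.09 = 2.65 L
Rate = 2.65 / 2.16 = 1.227 L/h

1.227 L/h


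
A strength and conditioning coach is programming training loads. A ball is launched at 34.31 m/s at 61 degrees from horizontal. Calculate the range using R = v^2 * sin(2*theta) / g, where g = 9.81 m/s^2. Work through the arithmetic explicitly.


sin(2 * 61) = sin(122) = 0.848048
v^2 = 34.31^2 = 1177.1761
R = 1177.1761 * 0.848048 / 9.81
= 101.764 m

101.764 m


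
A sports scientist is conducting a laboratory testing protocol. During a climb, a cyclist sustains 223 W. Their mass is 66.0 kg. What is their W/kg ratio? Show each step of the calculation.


Power-to-weight = 223 W / 66.0 kg
= 3.379 W/kg

3.379 W/kg


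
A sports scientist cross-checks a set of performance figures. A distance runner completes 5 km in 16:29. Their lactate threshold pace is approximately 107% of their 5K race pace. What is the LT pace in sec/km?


Convert to seconds: 16 min 29 s = 989 s
Pace per km = 989 / 5 = 197.8 s/km
LT pace = 197.8 * 1.07 = 211.65 s/km

211.65 s/km


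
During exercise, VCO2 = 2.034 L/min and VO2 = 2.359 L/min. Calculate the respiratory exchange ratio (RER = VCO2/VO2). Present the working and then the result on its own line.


RER = VCO2 / VO2
= 2.034 / 2.359
= 0.8622

0.8622


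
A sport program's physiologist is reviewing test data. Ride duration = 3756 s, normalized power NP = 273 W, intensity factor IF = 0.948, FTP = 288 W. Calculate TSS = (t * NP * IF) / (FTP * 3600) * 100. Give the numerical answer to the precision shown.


Numerator = 3756 * 273 * 0.948 = 972067.824
Denominator = 288 * 3600 = 1036800
TSS = 972067.824 / 1036800 * 100
= 93.76

93.76 TSS


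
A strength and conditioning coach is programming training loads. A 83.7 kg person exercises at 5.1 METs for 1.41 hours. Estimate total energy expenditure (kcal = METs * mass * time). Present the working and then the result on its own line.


Energy = METs * mass(kg) * time(h)
= 5.1 * 83.7 * 1.41
= 601.89 kcal

601.89 kcal


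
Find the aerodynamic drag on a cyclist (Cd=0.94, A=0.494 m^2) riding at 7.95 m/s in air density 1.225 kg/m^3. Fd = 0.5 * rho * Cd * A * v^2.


Fd = 0.5 * 1.225 * 0.94 * 0.494 * 7.95^2
= 0.5 * 1.225 * 0.94 * 0.494 * 63.2025
= 17.976 N

17.976 N


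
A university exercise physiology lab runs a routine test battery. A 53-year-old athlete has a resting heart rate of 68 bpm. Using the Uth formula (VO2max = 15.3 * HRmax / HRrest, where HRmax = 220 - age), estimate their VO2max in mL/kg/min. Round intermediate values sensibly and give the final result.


HRmax = 220 - 53 = 167 bpm
Ratio = HRmax / HRrest = 167 / 68 = 2.4559
VO2max = 15.3 * 2.4559 = 37.58 mL/kg/min

37.58 mL/kg/min


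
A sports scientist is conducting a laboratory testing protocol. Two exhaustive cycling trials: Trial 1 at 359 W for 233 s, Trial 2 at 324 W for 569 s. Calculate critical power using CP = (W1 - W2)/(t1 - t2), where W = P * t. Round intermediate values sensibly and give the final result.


W1 = 359 * 233 = 83647 J
W2 = 324 * 569 = 184356 J
CP = (83647 - 184356) / (233 - 569)
= -100709 / -336
= 299.73 W

299.73 W


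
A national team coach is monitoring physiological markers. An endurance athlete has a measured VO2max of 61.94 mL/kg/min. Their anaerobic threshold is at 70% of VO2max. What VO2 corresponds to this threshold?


Anaerobic threshold VO2 = VO2max * 70%
= 61.94 * 0.7
= 43.36 mL/kg/min

43.36 mL/kg/min


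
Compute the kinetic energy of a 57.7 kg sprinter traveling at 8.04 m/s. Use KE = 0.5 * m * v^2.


Velocity squared = 64.6416
KE = 0.5 * 57.7 * 64.6416 = 1864.91 J

1864.91 J


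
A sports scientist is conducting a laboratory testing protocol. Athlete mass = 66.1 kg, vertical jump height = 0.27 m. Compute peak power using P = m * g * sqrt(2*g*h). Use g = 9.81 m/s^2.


sqrt(2 * 9.81 * 0.27) = sqrt(5.2974) = 2.301608 m/s
P = 66.1 * 9.81 * 2.301608
= 1492.46 W

1492.46 W


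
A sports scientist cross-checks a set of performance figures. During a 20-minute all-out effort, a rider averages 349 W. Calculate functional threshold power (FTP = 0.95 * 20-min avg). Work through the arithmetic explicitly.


FTP = 0.95 * 349
= 331.55 W

331.55 W


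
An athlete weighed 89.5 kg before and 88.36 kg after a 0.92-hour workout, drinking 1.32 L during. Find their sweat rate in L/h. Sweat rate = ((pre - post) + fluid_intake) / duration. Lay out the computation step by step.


Body mass change = 1.14 kg
Total sweat loss = 1.14 + 1.32 = 2.46 L
Rate = 2.46 / 0.92 = 2.674 L/h

2.674 L/h


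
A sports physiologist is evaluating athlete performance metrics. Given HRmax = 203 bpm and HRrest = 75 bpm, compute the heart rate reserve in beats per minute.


Heart rate reserve = maximum HR minus resting HR
HRR = 203 - 75 = 128 bpm

128 bpm


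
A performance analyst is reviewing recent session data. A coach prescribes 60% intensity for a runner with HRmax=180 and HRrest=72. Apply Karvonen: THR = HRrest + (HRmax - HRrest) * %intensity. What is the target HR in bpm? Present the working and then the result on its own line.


Heart rate reserve = 180 - 72 = 108
Intensity fraction = 60 / 100 = 0.6
THR = 72 + 108 * 0.6 = 136.8 bpm

136.8 bpm


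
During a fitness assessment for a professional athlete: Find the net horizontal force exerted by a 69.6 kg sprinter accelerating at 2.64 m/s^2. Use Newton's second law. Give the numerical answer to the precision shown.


Newton's second law: F = m * a
F = 69.6 * 2.64 = 183.74 N

183.74 N


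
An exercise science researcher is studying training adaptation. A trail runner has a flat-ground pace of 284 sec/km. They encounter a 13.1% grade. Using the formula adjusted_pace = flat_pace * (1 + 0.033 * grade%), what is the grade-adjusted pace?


Grade factor = 1 + 0.033 * 13.1 = 1.4323
Adjusted = 284 * 1.4323 = 406.77 sec/km

406.77 s/km


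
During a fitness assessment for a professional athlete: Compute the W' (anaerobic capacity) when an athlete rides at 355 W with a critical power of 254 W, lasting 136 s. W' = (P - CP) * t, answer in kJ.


Above-CP power = 101 W
Duration = 136 s
W' = 101 * 136 = 13736 J
Convert: 13736 / 1000 = 13.736 kJ

13.736 kJ


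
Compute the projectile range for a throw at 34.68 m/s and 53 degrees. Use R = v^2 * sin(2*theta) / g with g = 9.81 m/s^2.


Two times the angle = 106 degrees
sin(106) = 0.961262
R = 1202.7024 * 0.961262 / 9.81 = 117.85 m

117.85 m


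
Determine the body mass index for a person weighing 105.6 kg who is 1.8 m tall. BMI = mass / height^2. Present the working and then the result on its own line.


BMI = mass / height^2
= 105.6 / 1.8^2
= 105.6 / 3.24
= 32.59 kg/m^2

32.59 kg/m^2


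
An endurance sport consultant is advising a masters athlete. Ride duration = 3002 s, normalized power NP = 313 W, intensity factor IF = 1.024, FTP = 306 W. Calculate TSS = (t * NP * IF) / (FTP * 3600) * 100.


Numerator = 3002 * 313 * 1.024 = 962177.024
Denominator = 306 * 3600 = 1101600
TSS = 962177.024 / 1101600 * 100
= 87.34

87.34 TSS


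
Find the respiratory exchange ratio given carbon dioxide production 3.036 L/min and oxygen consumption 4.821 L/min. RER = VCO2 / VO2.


VCO2 = 3.036 L/min
VO2 = 4.821 L/min
RER = 3.036 / 4.821 = 0.6297

0.6297


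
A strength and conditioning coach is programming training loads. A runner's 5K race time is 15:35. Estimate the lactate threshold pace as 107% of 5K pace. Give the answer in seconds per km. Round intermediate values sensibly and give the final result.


Total race time = 15*60 + 35 = 935 seconds
5K pace = 935 / 5 = 187.0 sec/km
LT pace = 187.0 * 1.07 = 200.09 sec/km

200.09 s/km


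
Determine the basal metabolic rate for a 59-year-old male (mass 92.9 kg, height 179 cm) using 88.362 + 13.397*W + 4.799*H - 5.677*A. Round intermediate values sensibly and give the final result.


BMR = 88.362 + 13.397*92.9 + 4.799*179 - 5.677*59
= 1857.02 kcal/day

1857.02 kcal/day


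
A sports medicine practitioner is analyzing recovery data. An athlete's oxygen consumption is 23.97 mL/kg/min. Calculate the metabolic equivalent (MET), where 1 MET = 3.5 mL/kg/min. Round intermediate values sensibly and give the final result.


MET = VO2 / 3.5
= 23.97 / 3.5
= 6.85 METs

6.85 METs


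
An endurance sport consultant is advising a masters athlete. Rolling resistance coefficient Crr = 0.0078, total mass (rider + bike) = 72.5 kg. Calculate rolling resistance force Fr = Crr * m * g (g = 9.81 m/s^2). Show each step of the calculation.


Fr = Crr * m * g
= 0.0078 * 72.5 * 9.81
= 5.548 N

5.548 N


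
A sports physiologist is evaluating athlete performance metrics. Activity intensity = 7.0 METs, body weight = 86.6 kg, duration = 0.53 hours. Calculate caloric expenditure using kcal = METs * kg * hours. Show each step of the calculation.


kcal = 7.0 * 86.6 * 0.53
= 606.2 * 0.53
= 321.29 kcal

321.29 kcal


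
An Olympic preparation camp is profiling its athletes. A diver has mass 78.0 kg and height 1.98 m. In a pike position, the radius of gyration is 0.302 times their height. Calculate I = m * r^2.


r = 0.302 * 1.98 = 0.59796 m
I = m * r^2 = 78.0 * 0.357556 = 27.889 kg*m^2

27.889 kg*m^2


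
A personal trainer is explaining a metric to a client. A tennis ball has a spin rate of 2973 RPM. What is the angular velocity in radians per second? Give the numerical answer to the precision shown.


Convert RPM to rad/s: multiply by 2*pi and divide by 60
omega = 2973 * 2 * pi / 60
= 311.332 rad/s

311.332 rad/s


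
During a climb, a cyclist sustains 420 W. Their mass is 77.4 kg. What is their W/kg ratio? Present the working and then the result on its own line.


Power-to-weight = 420 W / 77.4 kg
= 5.426 W/kg

5.426 W/kg


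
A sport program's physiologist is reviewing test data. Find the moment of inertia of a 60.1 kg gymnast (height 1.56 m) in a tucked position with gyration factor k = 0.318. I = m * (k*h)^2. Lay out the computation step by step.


Radius of gyration = 0.318 * 1.56 = 0.49608 m
I = 60.1 * 0.49608^2
= 60.1 * 0.246095
= 14.79 kg*m^2

14.79 kg*m^2


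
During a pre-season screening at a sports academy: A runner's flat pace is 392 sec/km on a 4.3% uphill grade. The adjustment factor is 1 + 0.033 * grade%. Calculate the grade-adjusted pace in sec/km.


Factor = 1 + 0.033 * 4.3 = 1.1419
Adjusted pace = 392 * 1.1419
= 447.62 sec/km

447.62 s/km


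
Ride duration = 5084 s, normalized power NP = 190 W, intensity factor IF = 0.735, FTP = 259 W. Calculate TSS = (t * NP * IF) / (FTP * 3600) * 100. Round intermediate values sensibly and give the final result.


Numerator = 5084 * 190 * 0.735 = 709980.6
Denominator = 259 * 3600 = 932400
TSS = 709980.6 / 932400 * 100
= 76.15

76.15 TSS


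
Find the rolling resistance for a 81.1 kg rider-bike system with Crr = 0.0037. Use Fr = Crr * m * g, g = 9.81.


m * g = 81.1 * 9.81 = 795.591 N
Fr = 0.0037 * 795.591 = 2.944 N

2.944 N


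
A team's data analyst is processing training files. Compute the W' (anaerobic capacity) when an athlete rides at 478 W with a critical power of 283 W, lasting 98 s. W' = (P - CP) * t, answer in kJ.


Above-CP power = 195 W
Duration = 98 s
W' = 195 * 98 = 19110 J
Convert: 19110 / 1000 = 19.11 kJ

19.11 kJ


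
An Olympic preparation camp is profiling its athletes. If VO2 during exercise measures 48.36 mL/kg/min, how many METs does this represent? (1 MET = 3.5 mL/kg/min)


METs = VO2 / 3.5 = 48.36 / 3.5 = 13.82

13.82 METs


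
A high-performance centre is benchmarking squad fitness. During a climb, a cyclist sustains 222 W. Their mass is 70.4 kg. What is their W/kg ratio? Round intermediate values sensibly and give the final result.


Power-to-weight = 222 W / 70.4 kg
= 3.153 W/kg

3.153 W/kg


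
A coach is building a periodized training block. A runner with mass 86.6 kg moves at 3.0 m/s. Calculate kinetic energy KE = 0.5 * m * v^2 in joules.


v^2 = 3.0^2 = 9.0
KE = 0.5 * 86.6 * 9.0
= 389.7 J

389.7 J


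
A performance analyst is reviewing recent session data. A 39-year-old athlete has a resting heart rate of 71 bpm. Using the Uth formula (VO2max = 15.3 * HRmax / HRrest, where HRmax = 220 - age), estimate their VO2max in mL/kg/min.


HRmax = 220 - 39 = 181 bpm
Ratio = HRmax / HRrest = 181 / 71 = 2.5493
VO2max = 15.3 * 2.5493 = 39.0 mL/kg/min

39.0 mL/kg/min


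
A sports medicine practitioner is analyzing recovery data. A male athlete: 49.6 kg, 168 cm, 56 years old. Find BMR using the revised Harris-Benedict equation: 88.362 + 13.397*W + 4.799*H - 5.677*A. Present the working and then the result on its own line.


Intercept = 88.362
Weight contribution = 13.397 * 49.6 = 664.4912
Height contribution = 4.799 * 168 = 806.232
Age contribution = 5.677 * 56 = 317.912
BMR = 88.362 + 664.4912 + 806.232 - 317.912
= 1241.17 kcal/day

1241.17 kcal/day


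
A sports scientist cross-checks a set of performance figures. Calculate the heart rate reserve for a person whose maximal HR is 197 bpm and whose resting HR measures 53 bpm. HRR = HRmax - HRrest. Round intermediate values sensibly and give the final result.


HRmax = 197 bpm
HRrest = 53 bpm
HRR = 197 - 53 = 144 bpm

144 bpm


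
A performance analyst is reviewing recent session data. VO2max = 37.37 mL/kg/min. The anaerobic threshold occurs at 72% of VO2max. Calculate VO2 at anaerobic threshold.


AT fraction = 72 / 100 = 0.72
AT VO2 = 37.37 * 0.72
= 26.91 mL/kg/min

26.91 mL/kg/min


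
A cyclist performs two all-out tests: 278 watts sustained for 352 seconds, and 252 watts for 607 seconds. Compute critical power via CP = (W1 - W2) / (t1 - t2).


W1 = P1 * t1 = 278 * 352 = 97856 J
W2 = P2 * t2 = 252 * 607 = 152964 J
CP = (97856 - 152964) / (352 - 607)
= 216.11 W

216.11 W


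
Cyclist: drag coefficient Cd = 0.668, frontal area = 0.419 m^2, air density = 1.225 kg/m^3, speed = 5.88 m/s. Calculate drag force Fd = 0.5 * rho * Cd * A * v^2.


v^2 = 5.88^2 = 34.5744
Fd = 0.5 * 1.225 * 0.668 * 0.419 * 34.5744
= 5.927 N

5.927 N


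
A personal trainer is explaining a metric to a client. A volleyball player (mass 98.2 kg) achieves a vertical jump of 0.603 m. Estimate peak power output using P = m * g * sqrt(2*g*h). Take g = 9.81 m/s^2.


2 * g * h = 2 * 9.81 * 0.603 = 11.83086
sqrt(11.83086) = 3.439602 m/s
P = 98.2 * 9.81 * 3.439602 = 3313.51 W

3313.51 W


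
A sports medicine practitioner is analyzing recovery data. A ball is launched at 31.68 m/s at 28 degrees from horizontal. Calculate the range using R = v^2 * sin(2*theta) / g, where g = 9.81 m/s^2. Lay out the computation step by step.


sin(2 * 28) = sin(56) = 0.829038
v^2 = 31.68^2 = 1003.6224
R = 1003.6224 * 0.829038 / 9.81
= 84.816 m

84.816 m


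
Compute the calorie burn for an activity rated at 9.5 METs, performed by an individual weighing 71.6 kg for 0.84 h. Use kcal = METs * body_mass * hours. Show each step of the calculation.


Product of METs and mass = 9.5 * 71.6 = 680.2
Total kcal = 680.2 * 0.84 = 571.37 kcal

571.37 kcal


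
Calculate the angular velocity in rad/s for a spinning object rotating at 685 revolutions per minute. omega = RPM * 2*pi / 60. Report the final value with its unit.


omega = RPM * 2*pi / 60
= 685 * 6.28318531 / 60
= 71.733 rad/s

71.733 rad/s


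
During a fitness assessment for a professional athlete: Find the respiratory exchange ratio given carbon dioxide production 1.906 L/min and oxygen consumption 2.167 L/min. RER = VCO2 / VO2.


VCO2 = 1.906 L/min
VO2 = 2.167 L/min
RER = 1.906 / 2.167 = 0.8796

0.8796


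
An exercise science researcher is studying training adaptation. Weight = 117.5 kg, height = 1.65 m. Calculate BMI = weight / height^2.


height^2 = 1.65^2 = 2.7225
BMI = 117.5 / 2.7225 = 43.16 kg/m^2

43.16 kg/m^2


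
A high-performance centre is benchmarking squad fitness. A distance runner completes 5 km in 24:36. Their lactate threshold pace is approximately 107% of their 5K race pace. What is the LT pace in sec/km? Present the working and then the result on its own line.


Convert to seconds: 24 min 36 s = 1476 s
Pace per km = 1476 / 5 = 295.2 s/km
LT pace = 295.2 * 1.07 = 315.86 s/km

315.86 s/km


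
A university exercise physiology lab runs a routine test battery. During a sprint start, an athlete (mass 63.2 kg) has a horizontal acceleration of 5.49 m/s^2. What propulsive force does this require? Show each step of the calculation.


Propulsive force = mass * acceleration
= 63.2 kg * 5.49 m/s^2
= 346.97 N

346.97 N


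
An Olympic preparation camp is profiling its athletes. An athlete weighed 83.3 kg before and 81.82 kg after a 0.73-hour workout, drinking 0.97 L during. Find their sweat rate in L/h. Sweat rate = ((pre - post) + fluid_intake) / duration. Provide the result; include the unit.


Body mass change = 1.48 kg
Total sweat loss = 1.48 + 0.97 = 2.45 L
Rate = 2.45 / 0.73 = 3.356 L/h

3.356 L/h


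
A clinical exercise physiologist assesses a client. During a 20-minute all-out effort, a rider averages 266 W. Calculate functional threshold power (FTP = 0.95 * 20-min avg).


FTP = 0.95 * 266
= 252.7 W

252.7 W


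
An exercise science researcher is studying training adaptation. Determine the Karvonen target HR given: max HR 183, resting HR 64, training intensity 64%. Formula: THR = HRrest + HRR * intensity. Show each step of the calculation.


HRR = HRmax - HRrest = 183 - 64 = 119
THR = 64 + 119 * 0.64
= 140.16 bpm

140.16 bpm


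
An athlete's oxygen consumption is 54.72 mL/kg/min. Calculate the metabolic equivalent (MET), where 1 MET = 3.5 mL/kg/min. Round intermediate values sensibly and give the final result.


MET = VO2 / 3.5
= 54.72 / 3.5
= 15.63 METs

15.63 METs


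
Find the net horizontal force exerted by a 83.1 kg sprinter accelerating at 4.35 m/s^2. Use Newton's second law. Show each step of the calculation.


Newton's second law: F = m * a
F = 83.1 * 4.35 = 361.49 N

361.49 N


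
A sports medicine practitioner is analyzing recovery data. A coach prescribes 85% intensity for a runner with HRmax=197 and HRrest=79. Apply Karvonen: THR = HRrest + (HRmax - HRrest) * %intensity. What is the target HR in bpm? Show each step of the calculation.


Heart rate reserve = 197 - 79 = 118
Intensity fraction = 85 / 100 = 0.85
THR = 79 + 118 * 0.85 = 179.3 bpm

179.3 bpm


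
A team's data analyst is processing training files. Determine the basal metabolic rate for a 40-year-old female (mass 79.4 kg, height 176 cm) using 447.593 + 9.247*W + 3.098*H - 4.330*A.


BMR = 447.593 + 9.247*79.4 + 3.098*176 - 4.330*40
= 1553.85 kcal/day

1553.85 kcal/day


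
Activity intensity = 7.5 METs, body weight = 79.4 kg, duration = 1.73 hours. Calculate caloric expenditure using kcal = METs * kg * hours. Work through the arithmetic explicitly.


kcal = 7.5 * 79.4 * 1.73
= 595.5 * 1.73
= 1030.22 kcal

1030.22 kcal


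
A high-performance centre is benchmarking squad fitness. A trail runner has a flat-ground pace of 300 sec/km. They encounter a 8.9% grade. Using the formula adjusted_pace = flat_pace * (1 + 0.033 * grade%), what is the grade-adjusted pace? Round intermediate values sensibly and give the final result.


Grade factor = 1 + 0.033 * 8.9 = 1.2937
Adjusted = 300 * 1.2937 = 388.11 sec/km

388.11 s/km


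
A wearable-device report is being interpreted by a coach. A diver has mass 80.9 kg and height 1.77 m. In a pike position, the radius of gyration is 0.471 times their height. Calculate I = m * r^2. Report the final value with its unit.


r = 0.471 * 1.77 = 0.83367 m
I = m * r^2 = 80.9 * 0.695006 = 56.226 kg*m^2

56.226 kg*m^2


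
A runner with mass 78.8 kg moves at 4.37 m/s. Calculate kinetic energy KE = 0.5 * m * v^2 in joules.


v^2 = 4.37^2 = 19.0969
KE = 0.5 * 78.8 * 19.0969
= 752.42 J

752.42 J


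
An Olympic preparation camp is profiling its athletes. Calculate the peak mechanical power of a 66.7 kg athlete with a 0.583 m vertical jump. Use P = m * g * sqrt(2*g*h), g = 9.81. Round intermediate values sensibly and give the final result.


First, sqrt(2gh) = sqrt(2 * 9.81 * 0.583)
= sqrt(11.43846) = 3.382079 m/s
Power = 66.7 * 9.81 * 3.382079 = 2212.99 W

2212.99 W


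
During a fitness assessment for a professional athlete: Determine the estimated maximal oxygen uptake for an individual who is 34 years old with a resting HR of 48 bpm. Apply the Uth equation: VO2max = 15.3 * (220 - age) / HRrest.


HRmax = 220 - 34 = 186
VO2max = 15.3 * (186 / 48)
= 15.3 * 3.875
= 59.29 mL/kg/min

59.29 mL/kg/min


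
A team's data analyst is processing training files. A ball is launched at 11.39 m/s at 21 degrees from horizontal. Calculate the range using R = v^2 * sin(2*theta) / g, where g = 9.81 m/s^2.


sin(2 * 21) = sin(42) = 0.669131
v^2 = 11.39^2 = 129.7321
R = 129.7321 * 0.669131 / 9.81
= 8.849 m

8.849 m


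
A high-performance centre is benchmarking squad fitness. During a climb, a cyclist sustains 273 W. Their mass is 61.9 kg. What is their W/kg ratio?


Power-to-weight = 273 W / 61.9 kg
= 4.41 W/kg

4.41 W/kg


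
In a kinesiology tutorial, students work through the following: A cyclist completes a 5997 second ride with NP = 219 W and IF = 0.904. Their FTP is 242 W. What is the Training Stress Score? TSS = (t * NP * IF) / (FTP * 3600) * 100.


t * NP * IF = 5997 * 219 * 0.904 = 1187262.072
FTP * 3600 = 871200
TSS = (1187262.072 / 871200) * 100 = 136.28

136.28 TSS


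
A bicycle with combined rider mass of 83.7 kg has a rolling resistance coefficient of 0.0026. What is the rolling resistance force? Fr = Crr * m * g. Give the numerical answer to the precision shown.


Fr = 0.0026 * 83.7 * 9.81
= 0.21762 * 9.81
= 2.135 N

2.135 N


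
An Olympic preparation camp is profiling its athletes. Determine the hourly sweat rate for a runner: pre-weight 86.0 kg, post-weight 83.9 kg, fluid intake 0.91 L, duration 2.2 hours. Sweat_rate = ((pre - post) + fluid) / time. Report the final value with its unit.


Mass lost = 86.0 - 83.9 = 2.1 kg
Add fluid consumed: 2.1 + 0.91 = 3.01 L total sweat
Sweat rate = 3.01 / 2.2 = 1.368 L/h

1.368 L/h


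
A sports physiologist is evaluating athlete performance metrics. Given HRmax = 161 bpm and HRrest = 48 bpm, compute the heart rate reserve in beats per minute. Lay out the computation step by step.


Heart rate reserve = maximum HR minus resting HR
HRR = 161 - 48 = 113 bpm

113 bpm


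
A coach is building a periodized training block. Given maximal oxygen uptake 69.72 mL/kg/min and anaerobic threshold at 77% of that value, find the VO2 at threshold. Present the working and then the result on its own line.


Percentage as decimal = 0.77
VO2 at AT = 69.72 * 0.77 = 53.68 mL/kg/min

53.68 mL/kg/min


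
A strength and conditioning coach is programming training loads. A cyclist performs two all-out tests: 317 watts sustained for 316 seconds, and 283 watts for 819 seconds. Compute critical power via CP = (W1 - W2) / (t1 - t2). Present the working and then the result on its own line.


W1 = P1 * t1 = 317 * 316 = 100172 J
W2 = P2 * t2 = 283 * 819 = 231777 J
CP = (100172 - 231777) / (316 - 819)
= 261.64 W

261.64 W


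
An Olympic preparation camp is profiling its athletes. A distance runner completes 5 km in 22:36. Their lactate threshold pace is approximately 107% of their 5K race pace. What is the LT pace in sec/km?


Convert to seconds: 22 min 36 s = 1356 s
Pace per km = 1356 / 5 = 271.2 s/km
LT pace = 271.2 * 1.07 = 290.18 s/km

290.18 s/km


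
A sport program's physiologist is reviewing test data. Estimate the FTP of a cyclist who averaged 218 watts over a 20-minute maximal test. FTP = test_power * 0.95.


FTP = 218 * 0.95 = 207.1 W

207.1 W


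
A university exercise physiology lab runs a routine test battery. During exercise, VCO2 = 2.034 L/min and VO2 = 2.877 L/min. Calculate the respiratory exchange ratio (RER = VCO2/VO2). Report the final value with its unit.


RER = VCO2 / VO2
= 2.034 / 2.877
= 0.707

0.707


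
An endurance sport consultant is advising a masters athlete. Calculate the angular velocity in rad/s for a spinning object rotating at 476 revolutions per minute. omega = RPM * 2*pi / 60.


omega = RPM * 2*pi / 60
= 476 * 6.28318531 / 60
= 49.847 rad/s

49.847 rad/s


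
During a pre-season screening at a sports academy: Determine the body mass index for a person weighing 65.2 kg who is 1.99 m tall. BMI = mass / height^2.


BMI = mass / height^2
= 65.2 / 1.99^2
= 65.2 / 3.9601
= 16.46 kg/m^2

16.46 kg/m^2


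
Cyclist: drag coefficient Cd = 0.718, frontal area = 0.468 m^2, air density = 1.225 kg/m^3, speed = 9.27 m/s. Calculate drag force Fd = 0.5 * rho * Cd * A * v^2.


v^2 = 9.27^2 = 85.9329
Fd = 0.5 * 1.225 * 0.718 * 0.468 * 85.9329
= 17.686 N

17.686 N


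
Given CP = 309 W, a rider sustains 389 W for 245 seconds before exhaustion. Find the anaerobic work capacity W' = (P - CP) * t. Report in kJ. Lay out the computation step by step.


Excess power = 389 - 309 = 80 W
Work above CP = 80 * 245 = 19600 J
W' = 19.6 kJ

19.6 kJ


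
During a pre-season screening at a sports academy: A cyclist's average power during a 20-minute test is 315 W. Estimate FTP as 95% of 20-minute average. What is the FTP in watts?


FTP = 20-min power * 0.95
= 315 * 0.95
= 299.25 W

299.25 W


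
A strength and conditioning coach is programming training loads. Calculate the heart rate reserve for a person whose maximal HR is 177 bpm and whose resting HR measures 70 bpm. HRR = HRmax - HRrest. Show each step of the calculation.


HRmax = 177 bpm
HRrest = 70 bpm
HRR = 177 - 70 = 107 bpm

107 bpm


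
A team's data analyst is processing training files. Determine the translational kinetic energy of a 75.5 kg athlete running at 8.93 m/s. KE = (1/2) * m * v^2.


KE = 0.5 * m * v^2
= 0.5 * 75.5 * 8.93^2
= 0.5 * 75.5 * 79.7449
= 3010.37 J

3010.37 J


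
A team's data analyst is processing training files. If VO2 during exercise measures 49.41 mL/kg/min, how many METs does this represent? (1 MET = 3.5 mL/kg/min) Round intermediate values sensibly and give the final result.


METs = VO2 / 3.5 = 49.41 / 3.5 = 14.12

14.12 METs


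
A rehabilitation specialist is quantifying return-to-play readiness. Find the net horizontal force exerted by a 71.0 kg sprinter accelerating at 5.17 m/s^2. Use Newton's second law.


Newton's second law: F = m * a
F = 71.0 * 5.17 = 367.07 N

367.07 N


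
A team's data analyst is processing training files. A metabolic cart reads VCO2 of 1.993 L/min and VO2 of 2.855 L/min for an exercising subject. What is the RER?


RER = VCO2 / VO2 = 1.993 / 2.855 = 0.6981

0.6981


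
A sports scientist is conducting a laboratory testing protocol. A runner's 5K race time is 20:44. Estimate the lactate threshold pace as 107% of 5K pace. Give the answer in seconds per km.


Total race time = 20*60 + 44 = 1244 seconds
5K pace = 1244 / 5 = 248.8 sec/km
LT pace = 248.8 * 1.07 = 266.22 sec/km

266.22 s/km


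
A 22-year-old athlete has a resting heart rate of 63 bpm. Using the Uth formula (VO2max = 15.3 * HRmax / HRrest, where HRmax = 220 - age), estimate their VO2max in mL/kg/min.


HRmax = 220 - 22 = 198 bpm
Ratio = HRmax / HRrest = 198 / 63 = 3.1429
VO2max = 15.3 * 3.1429 = 48.09 mL/kg/min

48.09 mL/kg/min


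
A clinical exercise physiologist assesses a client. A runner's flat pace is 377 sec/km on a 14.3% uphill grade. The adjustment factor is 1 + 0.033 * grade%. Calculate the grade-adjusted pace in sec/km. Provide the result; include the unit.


Factor = 1 + 0.033 * 14.3 = 1.4719
Adjusted pace = 377 * 1.4719
= 554.91 sec/km

554.91 s/km


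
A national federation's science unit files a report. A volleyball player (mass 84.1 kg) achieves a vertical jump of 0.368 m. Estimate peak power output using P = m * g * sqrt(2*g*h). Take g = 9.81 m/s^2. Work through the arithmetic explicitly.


2 * g * h = 2 * 9.81 * 0.368 = 7.22016
sqrt(7.22016) = 2.687036 m/s
P = 84.1 * 9.81 * 2.687036 = 2216.86 W

2216.86 W


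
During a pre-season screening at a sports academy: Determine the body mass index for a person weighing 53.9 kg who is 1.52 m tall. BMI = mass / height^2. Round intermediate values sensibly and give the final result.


BMI = mass / height^2
= 53.9 / 1.52^2
= 53.9 / 2.3104
= 23.33 kg/m^2

23.33 kg/m^2


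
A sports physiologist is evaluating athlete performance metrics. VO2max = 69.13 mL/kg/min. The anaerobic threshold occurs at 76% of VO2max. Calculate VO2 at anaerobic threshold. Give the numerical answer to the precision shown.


AT fraction = 76 / 100 = 0.76
AT VO2 = 69.13 * 0.76
= 52.54 mL/kg/min

52.54 mL/kg/min


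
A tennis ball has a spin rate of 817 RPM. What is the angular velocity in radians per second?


Convert RPM to rad/s: multiply by 2*pi and divide by 60
omega = 817 * 2 * pi / 60
= 85.556 rad/s

85.556 rad/s


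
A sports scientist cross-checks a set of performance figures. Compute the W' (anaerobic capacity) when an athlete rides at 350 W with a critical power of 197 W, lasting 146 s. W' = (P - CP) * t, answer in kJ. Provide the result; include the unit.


Above-CP power = 153 W
Duration = 146 s
W' = 153 * 146 = 22338 J
Convert: 22338 / 1000 = 22.338 kJ

22.338 kJ


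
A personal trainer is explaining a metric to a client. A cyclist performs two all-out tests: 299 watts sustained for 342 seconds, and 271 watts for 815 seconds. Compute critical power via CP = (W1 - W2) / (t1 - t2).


W1 = P1 * t1 = 299 * 342 = 102258 J
W2 = P2 * t2 = 271 * 815 = 220865 J
CP = (102258 - 220865) / (342 - 815)
= 250.75 W

250.75 W


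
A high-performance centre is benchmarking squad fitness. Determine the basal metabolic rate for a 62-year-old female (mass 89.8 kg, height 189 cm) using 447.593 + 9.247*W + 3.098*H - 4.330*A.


BMR = 447.593 + 9.247*89.8 + 3.098*189 - 4.330*62
= 1595.04 kcal/day

1595.04 kcal/day


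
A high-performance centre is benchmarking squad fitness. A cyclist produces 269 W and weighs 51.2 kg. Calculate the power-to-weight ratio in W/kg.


P/W = power / mass
= 269 / 51.2
= 5.254 W/kg

5.254 W/kg


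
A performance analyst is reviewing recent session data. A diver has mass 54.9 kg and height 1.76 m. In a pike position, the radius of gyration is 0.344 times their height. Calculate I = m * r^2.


r = 0.344 * 1.76 = 0.60544 m
I = m * r^2 = 54.9 * 0.366558 = 20.124 kg*m^2

20.124 kg*m^2


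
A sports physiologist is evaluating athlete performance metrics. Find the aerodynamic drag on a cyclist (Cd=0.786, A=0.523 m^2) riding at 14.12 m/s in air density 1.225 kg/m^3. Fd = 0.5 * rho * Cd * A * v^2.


Fd = 0.5 * 1.225 * 0.786 * 0.523 * 14.12^2
= 0.5 * 1.225 * 0.786 * 0.523 * 199.3744
= 50.2 N

50.2 N


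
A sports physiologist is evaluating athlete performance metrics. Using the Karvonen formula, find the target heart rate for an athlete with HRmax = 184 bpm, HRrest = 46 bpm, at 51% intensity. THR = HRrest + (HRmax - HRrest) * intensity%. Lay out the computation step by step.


HRR = 184 - 46 = 138
THR = 46 + 138 * 0.51
= 46 + 70.38
= 116.38 bpm

116.38 bpm


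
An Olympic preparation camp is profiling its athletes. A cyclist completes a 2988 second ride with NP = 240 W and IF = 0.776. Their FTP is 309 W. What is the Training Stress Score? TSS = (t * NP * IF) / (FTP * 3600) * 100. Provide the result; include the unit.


t * NP * IF = 2988 * 240 * 0.776 = 556485.12
FTP * 3600 = 1112400
TSS = (556485.12 / 1112400) * 100 = 50.03

50.03 TSS


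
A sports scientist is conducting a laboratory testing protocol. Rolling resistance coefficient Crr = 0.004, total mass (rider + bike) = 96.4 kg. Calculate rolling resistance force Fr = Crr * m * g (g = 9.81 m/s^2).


Fr = Crr * m * g
= 0.004 * 96.4 * 9.81
= 3.783 N

3.783 N


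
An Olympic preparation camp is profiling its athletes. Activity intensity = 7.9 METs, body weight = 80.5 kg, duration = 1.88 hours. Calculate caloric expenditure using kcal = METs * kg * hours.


kcal = 7.9 * 80.5 * 1.88
= 635.95 * 1.88
= 1195.59 kcal

1195.59 kcal


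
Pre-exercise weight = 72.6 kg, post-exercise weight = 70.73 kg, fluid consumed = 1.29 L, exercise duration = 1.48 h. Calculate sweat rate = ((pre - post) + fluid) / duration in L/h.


Weight loss = 72.6 - 70.73 = 1.87 kg (approx L)
Total sweat = 1.87 + 1.29 = 3.16 L
Sweat rate = 3.16 / 1.48 = 2.135 L/h

2.135 L/h


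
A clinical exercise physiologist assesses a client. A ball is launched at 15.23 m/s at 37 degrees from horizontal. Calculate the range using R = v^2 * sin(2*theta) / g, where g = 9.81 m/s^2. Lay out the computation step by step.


sin(2 * 37) = sin(74) = 0.961262
v^2 = 15.23^2 = 231.9529
R = 231.9529 * 0.961262 / 9.81
= 22.729 m

22.729 m


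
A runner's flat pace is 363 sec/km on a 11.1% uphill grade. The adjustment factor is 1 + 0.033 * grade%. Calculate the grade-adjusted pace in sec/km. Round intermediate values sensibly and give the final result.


Factor = 1 + 0.033 * 11.1 = 1.3663
Adjusted pace = 363 * 1.3663
= 495.97 sec/km

495.97 s/km


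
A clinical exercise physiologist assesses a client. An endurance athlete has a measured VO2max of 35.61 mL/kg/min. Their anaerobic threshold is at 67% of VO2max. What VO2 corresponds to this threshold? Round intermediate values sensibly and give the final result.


Anaerobic threshold VO2 = VO2max * 67%
= 35.61 * 0.67
= 23.86 mL/kg/min

23.86 mL/kg/min


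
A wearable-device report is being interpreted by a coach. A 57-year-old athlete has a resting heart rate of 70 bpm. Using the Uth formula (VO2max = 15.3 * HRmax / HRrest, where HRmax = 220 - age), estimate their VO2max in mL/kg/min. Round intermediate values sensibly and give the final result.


HRmax = 220 - 57 = 163 bpm
Ratio = HRmax / HRrest = 163 / 70 = 2.3286
VO2max = 15.3 * 2.3286 = 35.63 mL/kg/min

35.63 mL/kg/min


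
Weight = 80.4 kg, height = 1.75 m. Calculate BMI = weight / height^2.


height^2 = 1.75^2 = 3.0625
BMI = 80.4 / 3.0625 = 26.25 kg/m^2

26.25 kg/m^2


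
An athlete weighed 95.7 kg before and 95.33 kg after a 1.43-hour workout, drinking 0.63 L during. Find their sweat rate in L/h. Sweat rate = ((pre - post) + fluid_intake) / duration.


Body mass change = 0.37 kg
Total sweat loss = 0.37 + 0.63 = 1.0 L
Rate = 1.0 / 1.43 = 0.699 L/h

0.699 L/h


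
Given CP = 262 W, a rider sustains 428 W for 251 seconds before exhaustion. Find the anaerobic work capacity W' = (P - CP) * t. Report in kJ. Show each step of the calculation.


Excess power = 428 - 262 = 166 W
Work above CP = 166 * 251 = 41666 J
W' = 41.666 kJ

41.666 kJ


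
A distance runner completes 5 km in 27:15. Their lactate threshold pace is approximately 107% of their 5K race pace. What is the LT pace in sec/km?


Convert to seconds: 27 min 15 s = 1635 s
Pace per km = 1635 / 5 = 327.0 s/km
LT pace = 327.0 * 1.07 = 349.89 s/km

349.89 s/km


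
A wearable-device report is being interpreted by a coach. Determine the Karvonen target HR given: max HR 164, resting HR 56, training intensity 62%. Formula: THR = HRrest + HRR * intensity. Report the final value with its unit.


HRR = HRmax - HRrest = 164 - 56 = 108
THR = 56 + 108 * 0.62
= 122.96 bpm

122.96 bpm


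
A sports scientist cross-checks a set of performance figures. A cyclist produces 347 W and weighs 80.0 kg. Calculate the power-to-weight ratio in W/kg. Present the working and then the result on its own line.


P/W = power / mass
= 347 / 80.0
= 4.338 W/kg

4.338 W/kg


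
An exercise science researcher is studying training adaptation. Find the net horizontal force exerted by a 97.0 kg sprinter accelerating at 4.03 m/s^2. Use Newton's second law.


Newton's second law: F = m * a
F = 97.0 * 4.03 = 390.91 N

390.91 N


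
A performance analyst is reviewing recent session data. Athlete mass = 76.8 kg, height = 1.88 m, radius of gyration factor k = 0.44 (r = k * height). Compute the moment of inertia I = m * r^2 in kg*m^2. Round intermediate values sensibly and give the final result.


r = k * height = 0.44 * 1.88 = 0.8272 m
r^2 = 0.8272^2 = 0.68426
I = 76.8 * 0.68426 = 52.551 kg*m^2

52.551 kg*m^2


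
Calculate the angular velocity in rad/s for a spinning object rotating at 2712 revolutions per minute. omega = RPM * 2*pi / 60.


omega = RPM * 2*pi / 60
= 2712 * 6.28318531 / 60
= 284.0 rad/s

284.0 rad/s


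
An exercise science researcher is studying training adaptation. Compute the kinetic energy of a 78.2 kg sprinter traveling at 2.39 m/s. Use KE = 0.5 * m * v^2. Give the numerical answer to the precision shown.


Velocity squared = 5.7121
KE = 0.5 * 78.2 * 5.7121 = 223.34 J

223.34 J


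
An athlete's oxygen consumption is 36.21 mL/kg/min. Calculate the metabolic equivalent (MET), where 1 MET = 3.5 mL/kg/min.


MET = VO2 / 3.5
= 36.21 / 3.5
= 10.35 METs

10.35 METs


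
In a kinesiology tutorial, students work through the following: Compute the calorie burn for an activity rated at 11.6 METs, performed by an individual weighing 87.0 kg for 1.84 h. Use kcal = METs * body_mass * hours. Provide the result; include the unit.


Product of METs and mass = 11.6 * 87.0 = 1009.2
Total kcal = 1009.2 * 1.84 = 1856.93 kcal

1856.93 kcal


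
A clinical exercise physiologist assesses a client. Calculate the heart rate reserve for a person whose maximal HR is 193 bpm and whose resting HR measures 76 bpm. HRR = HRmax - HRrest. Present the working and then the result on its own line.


HRmax = 193 bpm
HRrest = 76 bpm
HRR = 193 - 76 = 117 bpm

117 bpm


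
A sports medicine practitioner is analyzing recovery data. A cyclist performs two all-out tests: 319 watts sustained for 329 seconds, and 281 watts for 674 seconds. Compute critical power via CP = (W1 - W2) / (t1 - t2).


W1 = P1 * t1 = 319 * 329 = 104951 J
W2 = P2 * t2 = 281 * 674 = 189394 J
CP = (104951 - 189394) / (329 - 674)
= 244.76 W

244.76 W


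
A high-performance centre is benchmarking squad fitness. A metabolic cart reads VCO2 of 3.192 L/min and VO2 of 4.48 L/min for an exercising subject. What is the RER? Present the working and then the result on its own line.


RER = VCO2 / VO2 = 3.192 / 4.48 = 0.7125

0.7125
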